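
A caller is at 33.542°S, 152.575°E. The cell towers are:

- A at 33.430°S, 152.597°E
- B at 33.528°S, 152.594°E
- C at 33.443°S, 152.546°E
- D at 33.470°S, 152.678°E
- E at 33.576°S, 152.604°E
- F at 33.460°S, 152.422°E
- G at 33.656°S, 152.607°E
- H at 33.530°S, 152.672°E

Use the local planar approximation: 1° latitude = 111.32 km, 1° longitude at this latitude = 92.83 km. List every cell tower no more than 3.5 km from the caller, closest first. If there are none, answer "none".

Distances from 33.542°S, 152.575°E:
A: √((0.112·111.32)² + (0.022·92.83)²) = √(155.44703 + 4.17083) = 12.634 km
B: √((0.014·111.32)² + (0.019·92.83)²) = √(2.42886 + 3.11088) = 2.354 km
C: √((0.099·111.32)² + (-0.029·92.83)²) = √(121.45539 + 7.24724) = 11.345 km
D: √((0.072·111.32)² + (0.103·92.83)²) = √(64.24087 + 91.42209) = 12.476 km
E: √((-0.034·111.32)² + (0.029·92.83)²) = √(14.32532 + 7.24724) = 4.645 km
F: √((0.082·111.32)² + (-0.153·92.83)²) = √(83.32477 + 201.72492) = 16.883 km
G: √((-0.114·111.32)² + (0.032·92.83)²) = √(161.04828 + 8.82423) = 13.034 km
H: √((0.012·111.32)² + (0.097·92.83)²) = √(1.78447 + 81.08120) = 9.103 km
Threshold 3.5 km: B (2.354 km) is within range.

B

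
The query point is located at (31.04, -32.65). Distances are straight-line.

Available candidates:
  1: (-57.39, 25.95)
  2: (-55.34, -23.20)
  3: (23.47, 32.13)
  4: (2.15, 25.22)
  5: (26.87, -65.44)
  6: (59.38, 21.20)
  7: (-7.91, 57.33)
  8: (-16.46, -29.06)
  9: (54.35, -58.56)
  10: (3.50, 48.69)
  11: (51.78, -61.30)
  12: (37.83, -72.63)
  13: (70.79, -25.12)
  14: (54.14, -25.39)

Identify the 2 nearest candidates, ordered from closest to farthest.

Distances from (31.04, -32.65):
1: √((-88.43)² + (58.60)²) = √(7819.8649 + 3433.9600) = 106.08
2: √((-86.38)² + (9.45)²) = √(7461.5044 + 89.3025) = 86.90
3: √((-7.57)² + (64.78)²) = √(57.3049 + 4196.4484) = 65.22
4: √((-28.89)² + (57.87)²) = √(834.6321 + 3348.9369) = 64.68
5: √((-4.17)² + (-32.79)²) = √(17.3889 + 1075.1841) = 33.05
6: √((28.34)² + (53.85)²) = √(803.1556 + 2899.8225) = 60.85
7: √((-38.95)² + (89.98)²) = √(1517.1025 + 8096.4004) = 98.05
8: √((-47.50)² + (3.59)²) = √(2256.2500 + 12.8881) = 47.64
9: √((23.31)² + (-25.91)²) = √(543.3561 + 671.3281) = 34.85
10: √((-27.54)² + (81.34)²) = √(758.4516 + 6616.1956) = 85.88
11: √((20.74)² + (-28.65)²) = √(430.1476 + 820.8225) = 35.37
12: √((6.79)² + (-39.98)²) = √(46.1041 + 1598.4004) = 40.55
13: √((39.75)² + (7.53)²) = √(1580.0625 + 56.7009) = 40.46
14: √((23.10)² + (7.26)²) = √(533.6100 + 52.7076) = 24.21
Sorted: 14 (24.21) < 5 (33.05) < 9 (34.85) < 11 (35.37) < …

14, 5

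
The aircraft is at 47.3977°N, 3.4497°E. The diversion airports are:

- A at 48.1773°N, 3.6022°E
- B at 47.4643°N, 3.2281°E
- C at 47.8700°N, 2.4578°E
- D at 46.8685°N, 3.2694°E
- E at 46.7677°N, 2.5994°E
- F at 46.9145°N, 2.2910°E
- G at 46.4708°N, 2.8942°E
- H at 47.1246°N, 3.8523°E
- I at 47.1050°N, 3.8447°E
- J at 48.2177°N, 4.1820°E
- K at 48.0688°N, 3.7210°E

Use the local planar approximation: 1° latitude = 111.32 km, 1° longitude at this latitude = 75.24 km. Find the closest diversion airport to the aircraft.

B

Distances from 47.3977°N, 3.4497°E:
A: 87.5403 km
B: 18.2472 km
C: 91.2908 km
D: 60.4523 km
E: 94.9286 km
F: 102.4393 km
G: 111.3262 km
H: 42.9166 km
I: 44.1015 km
J: 106.6222 km
K: 77.4454 km
Minimum: B at 18.2472 km.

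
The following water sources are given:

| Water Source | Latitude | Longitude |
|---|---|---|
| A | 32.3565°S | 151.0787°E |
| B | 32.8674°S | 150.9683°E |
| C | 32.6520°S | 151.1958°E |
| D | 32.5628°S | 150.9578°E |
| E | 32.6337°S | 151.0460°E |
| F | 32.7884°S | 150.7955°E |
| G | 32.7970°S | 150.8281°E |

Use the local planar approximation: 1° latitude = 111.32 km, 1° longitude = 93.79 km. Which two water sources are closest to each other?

F and G

Pairwise distances:
F–G: √((-0.0086·111.32)² + (0.0326·93.79)²) = √(0.916523 + 9.348636) = 3.2039 km
D–E: √((-0.0709·111.32)² + (0.0882·93.79)²) = √(62.292945 + 68.430583) = 11.4334 km
C–E: √((0.0183·111.32)² + (-0.1498·93.79)²) = √(4.150005 + 197.395250) = 14.1967 km
B–G: √((0.0704·111.32)² + (-0.1402·93.79)²) = √(61.417440 + 172.905616) = 15.3076 km
B–F: √((0.0790·111.32)² + (-0.1728·93.79)²) = √(77.339361 + 262.663997) = 18.4392 km
C–D: √((0.0892·111.32)² + (-0.2380·93.79)²) = √(98.599816 + 498.272577) = 24.4310 km
A–D: √((-0.2063·111.32)² + (-0.1209·93.79)²) = √(527.405739 + 128.577706) = 25.6122 km
B–E: √((0.2337·111.32)² + (0.0777·93.79)²) = √(676.805408 + 53.107408) = 27.0169 km
E–G: √((-0.1633·111.32)² + (-0.2179·93.79)²) = √(330.459898 + 417.664470) = 27.3519 km
D–G: √((-0.2342·111.32)² + (-0.1297·93.79)²) = √(679.704549 + 147.976593) = 28.7694 km
E–F: √((-0.1547·111.32)² + (-0.2505·93.79)²) = √(296.569867 + 551.986596) = 29.1300 km
D–F: √((-0.2256·111.32)² + (-0.1623·93.79)²) = √(630.702549 + 231.712846) = 29.3669 km
A–E: √((-0.2772·111.32)² + (-0.0327·93.79)²) = √(952.210239 + 9.406078) = 31.0099 km
B–C: √((0.2154·111.32)² + (0.2275·93.79)²) = √(574.960214 + 455.277171) = 32.0973 km
B–D: √((0.3046·111.32)² + (-0.0105·93.79)²) = √(1149.757347 + 0.969821) = 33.9224 km
A–C: √((-0.2955·111.32)² + (0.1171·93.79)²) = √(1082.084972 + 120.622094) = 34.6801 km
C–G: √((-0.1450·111.32)² + (-0.3677·93.79)²) = √(260.544794 + 1189.324407) = 38.0771 km
C–F: √((-0.1364·111.32)² + (-0.4003·93.79)²) = √(230.555314 + 1409.562223) = 40.4984 km
A–G: √((-0.4405·111.32)² + (-0.2506·93.79)²) = √(2404.574409 + 552.427392) = 54.3783 km
A–F: √((-0.4319·111.32)² + (-0.2832·93.79)²) = √(2311.600626 + 705.504145) = 54.9282 km
A–B: √((-0.5109·111.32)² + (-0.1104·93.79)²) = √(3234.582263 + 107.213931) = 57.8083 km
Closest pair: F–G at 3.2039 km.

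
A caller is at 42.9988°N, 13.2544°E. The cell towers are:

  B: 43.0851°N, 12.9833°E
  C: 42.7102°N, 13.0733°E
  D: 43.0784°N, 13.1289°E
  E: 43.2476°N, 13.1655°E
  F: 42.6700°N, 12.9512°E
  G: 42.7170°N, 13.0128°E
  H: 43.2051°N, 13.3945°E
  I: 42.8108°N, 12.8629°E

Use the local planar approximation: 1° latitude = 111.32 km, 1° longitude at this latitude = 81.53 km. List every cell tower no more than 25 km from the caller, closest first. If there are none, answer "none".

D, B

Distances from 42.9988°N, 13.2544°E:
B: 24.1003 km
C: 35.3574 km
D: 13.5356 km
E: 28.6291 km
F: 44.1676 km
G: 37.0415 km
H: 25.6491 km
I: 38.1682 km
Threshold 25 km: D (13.5356 km), B (24.1003 km) are within range.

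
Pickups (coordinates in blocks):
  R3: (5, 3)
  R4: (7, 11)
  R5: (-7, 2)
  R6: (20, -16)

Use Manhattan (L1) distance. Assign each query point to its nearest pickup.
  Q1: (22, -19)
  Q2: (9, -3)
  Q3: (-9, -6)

Q1 at (22, -19):
  R3: |-17| + |22| = 17 + 22 = 39 blocks
  R4: |-15| + |30| = 15 + 30 = 45 blocks
  R5: |-29| + |21| = 29 + 21 = 50 blocks
  R6: |-2| + |3| = 2 + 3 = 5 blocks
  → nearest: R6 (5 blocks)
Q2 at (9, -3):
  R3: |-4| + |6| = 4 + 6 = 10 blocks
  R4: |-2| + |14| = 2 + 14 = 16 blocks
  R5: |-16| + |5| = 16 + 5 = 21 blocks
  R6: |11| + |-13| = 11 + 13 = 24 blocks
  → nearest: R3 (10 blocks)
Q3 at (-9, -6):
  R3: |14| + |9| = 14 + 9 = 23 blocks
  R4: |16| + |17| = 16 + 17 = 33 blocks
  R5: |2| + |8| = 2 + 8 = 10 blocks
  R6: |29| + |-10| = 29 + 10 = 39 blocks
  → nearest: R5 (10 blocks)

Q1→R6; Q2→R3; Q3→R5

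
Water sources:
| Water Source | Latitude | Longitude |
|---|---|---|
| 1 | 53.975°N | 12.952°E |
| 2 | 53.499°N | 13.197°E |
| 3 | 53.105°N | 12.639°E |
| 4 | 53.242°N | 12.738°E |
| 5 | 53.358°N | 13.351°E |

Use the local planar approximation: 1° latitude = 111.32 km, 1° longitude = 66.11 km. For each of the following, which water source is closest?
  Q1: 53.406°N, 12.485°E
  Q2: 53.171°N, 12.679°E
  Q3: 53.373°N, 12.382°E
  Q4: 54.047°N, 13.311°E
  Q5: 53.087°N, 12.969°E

Q1 at 53.406°N, 12.485°E:
  1: √((0.569·111.32)² + (0.467·66.11)²) = √(4012.09242 + 953.16498) = 70.465 km
  2: √((0.093·111.32)² + (0.712·66.11)²) = √(107.17964 + 2215.61502) = 48.195 km
  3: √((-0.301·111.32)² + (0.154·66.11)²) = √(1122.74049 + 103.65154) = 35.020 km
  4: √((-0.164·111.32)² + (0.253·66.11)²) = √(333.29906 + 279.75339) = 24.760 km
  5: √((-0.048·111.32)² + (0.866·66.11)²) = √(28.55150 + 3277.70677) = 57.500 km
  → nearest: 4 (24.760 km)
Q2 at 53.171°N, 12.679°E:
  1: √((0.804·111.32)² + (0.273·66.11)²) = √(8010.47912 + 325.73139) = 91.303 km
  2: √((0.328·111.32)² + (0.518·66.11)²) = √(1333.19625 + 1172.71866) = 50.059 km
  3: √((-0.066·111.32)² + (-0.040·66.11)²) = √(53.98017 + 6.99285) = 7.809 km
  4: √((0.071·111.32)² + (0.059·66.11)²) = √(62.46879 + 15.21382) = 8.814 km
  5: √((0.187·111.32)² + (0.672·66.11)²) = √(433.34083 + 1973.66237) = 49.061 km
  → nearest: 3 (7.809 km)
Q3 at 53.373°N, 12.382°E:
  1: √((0.602·111.32)² + (0.570·66.11)²) = √(4490.96197 + 1419.98588) = 76.883 km
  2: √((0.126·111.32)² + (0.815·66.11)²) = √(196.73765 + 2903.01668) = 55.675 km
  3: √((-0.268·111.32)² + (0.257·66.11)²) = √(890.05324 + 288.66927) = 34.333 km
  4: √((-0.131·111.32)² + (0.356·66.11)²) = √(212.66156 + 553.90376) = 27.687 km
  5: √((-0.015·111.32)² + (0.969·66.11)²) = √(2.78823 + 4103.75919) = 64.082 km
  → nearest: 4 (27.687 km)
Q4 at 54.047°N, 13.311°E:
  1: √((-0.072·111.32)² + (-0.359·66.11)²) = √(64.24087 + 563.27855) = 25.050 km
  2: √((-0.548·111.32)² + (-0.114·66.11)²) = √(3721.40993 + 56.79944) = 61.467 km
  3: √((-0.942·111.32)² + (-0.672·66.11)²) = √(10996.34105 + 1973.66237) = 113.886 km
  4: √((-0.805·111.32)² + (-0.573·66.11)²) = √(8030.41808 + 1434.97243) = 97.290 km
  5: √((-0.689·111.32)² + (0.040·66.11)²) = √(5882.81023 + 6.99285) = 76.745 km
  → nearest: 1 (25.050 km)
Q5 at 53.087°N, 12.969°E:
  1: √((0.888·111.32)² + (-0.017·66.11)²) = √(9771.74954 + 1.26308) = 98.859 km
  2: √((0.412·111.32)² + (0.228·66.11)²) = √(2103.49182 + 227.19774) = 48.277 km
  3: √((0.018·111.32)² + (-0.330·66.11)²) = √(4.01505 + 475.95095) = 21.908 km
  4: √((0.155·111.32)² + (-0.231·66.11)²) = √(297.72122 + 233.21596) = 23.042 km
  5: √((0.271·111.32)² + (0.382·66.11)²) = √(910.09133 + 637.76553) = 39.343 km
  → nearest: 3 (21.908 km)

Q1→4; Q2→3; Q3→4; Q4→1; Q5→3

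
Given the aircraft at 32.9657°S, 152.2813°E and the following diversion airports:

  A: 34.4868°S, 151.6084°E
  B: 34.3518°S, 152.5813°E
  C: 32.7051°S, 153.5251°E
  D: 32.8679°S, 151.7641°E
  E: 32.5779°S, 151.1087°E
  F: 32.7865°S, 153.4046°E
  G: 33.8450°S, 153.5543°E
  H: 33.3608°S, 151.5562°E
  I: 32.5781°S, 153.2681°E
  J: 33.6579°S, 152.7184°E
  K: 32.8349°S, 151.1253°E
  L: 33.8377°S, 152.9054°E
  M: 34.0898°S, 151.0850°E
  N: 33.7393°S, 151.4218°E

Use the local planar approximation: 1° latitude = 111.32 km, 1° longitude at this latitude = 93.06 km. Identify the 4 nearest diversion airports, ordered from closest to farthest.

Distances from 32.9657°S, 152.2813°E:
A: 180.5368 km
B: 156.8059 km
C: 119.3281 km
D: 49.3466 km
E: 117.3511 km
F: 106.4207 km
G: 153.6726 km
H: 80.5464 km
I: 101.4631 km
J: 87.1330 km
K: 108.5583 km
L: 113.1191 km
M: 167.4890 km
N: 117.5320 km
Sorted: D (49.3466 km) < H (80.5464 km) < J (87.1330 km) < I (101.4631 km) < F (106.4207 km) < K (108.5583 km) < …

D, H, J, I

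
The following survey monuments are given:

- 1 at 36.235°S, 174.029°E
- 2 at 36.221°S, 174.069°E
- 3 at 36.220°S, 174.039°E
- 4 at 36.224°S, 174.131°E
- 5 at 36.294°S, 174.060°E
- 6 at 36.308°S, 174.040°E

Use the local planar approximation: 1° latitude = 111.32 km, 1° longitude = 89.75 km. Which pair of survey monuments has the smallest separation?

Pairwise distances:
1–3: √((0.015·111.32)² + (0.010·89.75)²) = √(2.78823 + 0.80551) = 1.896 km
5–6: √((-0.014·111.32)² + (-0.020·89.75)²) = √(2.42886 + 3.22203) = 2.377 km
2–3: √((0.001·111.32)² + (-0.030·89.75)²) = √(0.01239 + 7.24956) = 2.695 km
1–2: √((0.014·111.32)² + (0.040·89.75)²) = √(2.42886 + 12.88810) = 3.914 km
2–4: √((-0.003·111.32)² + (0.062·89.75)²) = √(0.11153 + 30.96366) = 5.575 km
1–5: √((-0.059·111.32)² + (0.031·89.75)²) = √(43.13705 + 7.74092) = 7.133 km
2–5: √((-0.073·111.32)² + (-0.009·89.75)²) = √(66.03773 + 0.65246) = 8.166 km
1–6: √((-0.073·111.32)² + (0.011·89.75)²) = √(66.03773 + 0.97466) = 8.186 km
3–4: √((-0.004·111.32)² + (0.092·89.75)²) = √(0.19827 + 68.17805) = 8.269 km
3–5: √((-0.074·111.32)² + (0.021·89.75)²) = √(67.85937 + 3.55228) = 8.451 km
1–4: √((0.011·111.32)² + (0.102·89.75)²) = √(1.49945 + 83.80487) = 9.236 km
3–6: √((-0.088·111.32)² + (0.001·89.75)²) = √(95.96475 + 0.00806) = 9.797 km
2–6: √((-0.087·111.32)² + (-0.029·89.75)²) = √(93.79613 + 6.77431) = 10.028 km
4–5: √((-0.070·111.32)² + (-0.071·89.75)²) = √(60.72150 + 40.60557) = 10.066 km
4–6: √((-0.084·111.32)² + (-0.091·89.75)²) = √(87.43896 + 66.70397) = 12.415 km
Closest pair: 1–3 at 1.896 km.

1 and 3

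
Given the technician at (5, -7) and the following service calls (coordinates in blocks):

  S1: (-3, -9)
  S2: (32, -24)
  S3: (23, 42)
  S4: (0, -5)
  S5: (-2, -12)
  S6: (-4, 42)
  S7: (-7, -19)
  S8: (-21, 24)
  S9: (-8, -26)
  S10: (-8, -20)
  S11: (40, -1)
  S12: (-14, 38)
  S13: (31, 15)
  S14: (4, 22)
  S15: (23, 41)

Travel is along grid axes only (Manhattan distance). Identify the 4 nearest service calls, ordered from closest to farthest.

Distances from (5, -7):
S1: 10 blocks
S2: 44 blocks
S3: 67 blocks
S4: 7 blocks
S5: 12 blocks
S6: 58 blocks
S7: 24 blocks
S8: 57 blocks
S9: 32 blocks
S10: 26 blocks
S11: 41 blocks
S12: 64 blocks
S13: 48 blocks
S14: 30 blocks
S15: 66 blocks
Sorted: S4 (7 blocks) < S1 (10 blocks) < S5 (12 blocks) < S7 (24 blocks) < S10 (26 blocks) < S14 (30 blocks) < …

S4, S1, S5, S7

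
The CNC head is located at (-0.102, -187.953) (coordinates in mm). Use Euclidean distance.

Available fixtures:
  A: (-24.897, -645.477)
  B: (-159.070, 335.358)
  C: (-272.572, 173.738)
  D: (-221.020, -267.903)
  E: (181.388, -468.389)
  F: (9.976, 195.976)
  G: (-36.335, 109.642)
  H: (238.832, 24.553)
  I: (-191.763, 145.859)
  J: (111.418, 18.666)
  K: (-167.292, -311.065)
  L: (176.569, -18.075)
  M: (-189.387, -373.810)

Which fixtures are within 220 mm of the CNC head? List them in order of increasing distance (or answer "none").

K

Distances from (-0.102, -187.953):
A: √((-24.795)² + (-457.524)²) = √(614.79202 + 209328.21058) = 458.195 mm
B: √((-158.968)² + (523.311)²) = √(25270.82502 + 273854.40272) = 546.923 mm
C: √((-272.470)² + (361.691)²) = √(74239.90090 + 130820.37948) = 452.836 mm
D: √((-220.918)² + (-79.950)²) = √(48804.76272 + 6392.00250) = 234.940 mm
E: √((181.490)² + (-280.436)²) = √(32938.62010 + 78644.35010) = 334.040 mm
F: √((10.078)² + (383.929)²) = √(101.56608 + 147401.47704) = 384.061 mm
G: √((-36.233)² + (297.595)²) = √(1312.83029 + 88562.78403) = 299.793 mm
H: √((238.934)² + (212.506)²) = √(57089.45636 + 45158.80004) = 319.763 mm
I: √((-191.661)² + (333.812)²) = √(36733.93892 + 111430.45134) = 384.921 mm
J: √((111.520)² + (206.619)²) = √(12436.71040 + 42691.41116) = 234.794 mm
K: √((-167.190)² + (-123.112)²) = √(27952.49610 + 15156.56454) = 207.627 mm
L: √((176.671)² + (169.878)²) = √(31212.64224 + 28858.53488) = 245.094 mm
M: √((-189.285)² + (-185.857)²) = √(35828.81122 + 34542.82445) = 265.277 mm
Threshold 220 mm: K (207.627 mm) is within range.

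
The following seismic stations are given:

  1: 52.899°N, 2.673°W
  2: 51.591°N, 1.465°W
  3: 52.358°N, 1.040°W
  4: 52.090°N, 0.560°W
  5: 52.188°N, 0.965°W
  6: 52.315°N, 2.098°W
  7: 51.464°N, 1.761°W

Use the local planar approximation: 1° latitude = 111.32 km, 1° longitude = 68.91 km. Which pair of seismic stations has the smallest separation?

3 and 5

Pairwise distances:
3–5: √((-0.170·111.32)² + (0.075·68.91)²) = √(358.13292 + 26.71081) = 19.617 km
2–7: √((-0.127·111.32)² + (-0.296·68.91)²) = √(199.87286 + 416.05229) = 24.818 km
4–5: √((0.098·111.32)² + (-0.405·68.91)²) = √(119.01414 + 778.88716) = 29.965 km
3–4: √((-0.268·111.32)² + (0.480·68.91)²) = √(890.05324 + 1094.07470) = 44.544 km
3–6: √((-0.043·111.32)² + (-1.058·68.91)²) = √(22.91307 + 5315.39857) = 73.064 km
2–5: √((0.597·111.32)² + (0.500·68.91)²) = √(4416.67108 + 1187.14703) = 74.859 km
1–6: √((-0.584·111.32)² + (0.575·68.91)²) = √(4226.41452 + 1570.00194) = 76.134 km
5–6: √((0.127·111.32)² + (-1.133·68.91)²) = √(199.87286 + 6095.71031) = 79.345 km
2–4: √((0.499·111.32)² + (0.905·68.91)²) = √(3085.65585 + 3889.21237) = 83.516 km
2–3: √((0.767·111.32)² + (0.425·68.91)²) = √(7290.16106 + 857.71373) = 90.266 km
2–6: √((0.724·111.32)² + (-0.633·68.91)²) = √(6495.66363 + 1902.70702) = 91.643 km
5–7: √((-0.724·111.32)² + (-0.796·68.91)²) = √(6495.66363 + 3008.78140) = 97.491 km
6–7: √((-0.851·111.32)² + (0.337·68.91)²) = √(8974.40192 + 539.29240) = 97.538 km
4–7: √((-0.626·111.32)² + (-1.201·68.91)²) = √(4856.18320 + 6849.36822) = 108.192 km
4–6: √((0.225·111.32)² + (-1.538·68.91)²) = √(627.35221 + 11232.51923) = 108.903 km
3–7: √((-0.894·111.32)² + (-0.721·68.91)²) = √(9904.24632 + 2468.51079) = 111.233 km
1–3: √((-0.541·111.32)² + (1.633·68.91)²) = √(3626.94463 + 12663.00765) = 127.632 km
1–5: √((-0.711·111.32)² + (1.708·68.91)²) = √(6264.48822 + 13852.88511) = 141.836 km
1–2: √((-1.308·111.32)² + (1.208·68.91)²) = √(21201.27032 + 6929.44367) = 167.722 km
1–4: √((-0.809·111.32)² + (2.113·68.91)²) = √(8110.42175 + 21201.34894) = 171.207 km
1–7: √((-1.435·111.32)² + (0.912·68.91)²) = √(25518.20943 + 3949.60966) = 171.662 km
Closest pair: 3–5 at 19.617 km.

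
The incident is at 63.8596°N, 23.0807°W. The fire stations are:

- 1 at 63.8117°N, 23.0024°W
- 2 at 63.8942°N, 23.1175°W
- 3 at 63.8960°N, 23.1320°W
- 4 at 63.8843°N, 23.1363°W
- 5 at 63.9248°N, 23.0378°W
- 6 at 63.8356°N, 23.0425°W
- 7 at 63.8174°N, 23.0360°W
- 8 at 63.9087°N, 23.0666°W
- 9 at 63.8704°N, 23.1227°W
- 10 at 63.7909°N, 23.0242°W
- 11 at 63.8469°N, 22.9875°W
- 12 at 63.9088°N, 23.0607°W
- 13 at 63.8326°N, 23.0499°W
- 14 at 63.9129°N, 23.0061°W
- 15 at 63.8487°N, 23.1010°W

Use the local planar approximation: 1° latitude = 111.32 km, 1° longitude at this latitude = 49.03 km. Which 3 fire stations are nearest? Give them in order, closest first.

15, 9, 6

Distances from 63.8596°N, 23.0807°W:
1: √((-0.0479·111.32)² + (0.0783·49.03)²) = √(28.432655 + 14.738297) = 6.5705 km
2: √((0.0346·111.32)² + (-0.0368·49.03)²) = √(14.835377 + 3.255513) = 4.2533 km
3: √((0.0364·111.32)² + (-0.0513·49.03)²) = √(16.419093 + 6.326427) = 4.7692 km
4: √((0.0247·111.32)² + (-0.0556·49.03)²) = √(7.560322 + 7.431447) = 3.8719 km
5: √((0.0652·111.32)² + (0.0429·49.03)²) = √(52.679493 + 4.424237) = 7.5567 km
6: √((-0.0240·111.32)² + (0.0382·49.03)²) = √(7.137874 + 3.507927) = 3.2628 km
7: √((-0.0422·111.32)² + (0.0447·49.03)²) = √(22.068423 + 4.803290) = 5.1838 km
8: √((0.0491·111.32)² + (0.0141·49.03)²) = √(29.875101 + 0.477927) = 5.5094 km
9: √((0.0108·111.32)² + (-0.0420·49.03)²) = √(1.445419 + 4.240552) = 2.3845 km
10: √((-0.0687·111.32)² + (0.0565·49.03)²) = √(58.487071 + 7.673980) = 8.1339 km
11: √((-0.0127·111.32)² + (0.0932·49.03)²) = √(1.998729 + 20.881208) = 4.7833 km
12: √((0.0492·111.32)² + (0.0200·49.03)²) = √(29.996916 + 0.961576) = 5.5640 km
13: √((-0.0270·111.32)² + (0.0308·49.03)²) = √(9.033872 + 2.280474) = 3.3637 km
14: √((0.0533·111.32)² + (0.0746·49.03)²) = √(35.204713 + 13.378316) = 6.9702 km
15: √((-0.0109·111.32)² + (-0.0203·49.03)²) = √(1.472310 + 0.990640) = 1.5694 km
Sorted: 15 (1.5694 km) < 9 (2.3845 km) < 6 (3.2628 km) < 13 (3.3637 km) < 4 (3.8719 km) < …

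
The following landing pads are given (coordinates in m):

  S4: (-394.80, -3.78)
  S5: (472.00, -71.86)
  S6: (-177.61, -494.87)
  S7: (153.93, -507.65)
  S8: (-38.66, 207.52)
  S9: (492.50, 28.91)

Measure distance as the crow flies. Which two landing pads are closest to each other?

S5 and S9

Pairwise distances:
S5–S9: 102.83 m
S6–S7: 331.79 m
S4–S8: 414.11 m
S4–S6: 536.97 m
S5–S7: 539.52 m
S8–S9: 560.39 m
S5–S8: 582.09 m
S7–S9: 634.45 m
S6–S8: 716.00 m
S7–S8: 740.65 m
S4–S7: 744.98 m
S5–S6: 775.20 m
S6–S9: 850.53 m
S4–S5: 869.47 m
S4–S9: 887.90 m
Closest pair: S5–S9 at 102.83 m.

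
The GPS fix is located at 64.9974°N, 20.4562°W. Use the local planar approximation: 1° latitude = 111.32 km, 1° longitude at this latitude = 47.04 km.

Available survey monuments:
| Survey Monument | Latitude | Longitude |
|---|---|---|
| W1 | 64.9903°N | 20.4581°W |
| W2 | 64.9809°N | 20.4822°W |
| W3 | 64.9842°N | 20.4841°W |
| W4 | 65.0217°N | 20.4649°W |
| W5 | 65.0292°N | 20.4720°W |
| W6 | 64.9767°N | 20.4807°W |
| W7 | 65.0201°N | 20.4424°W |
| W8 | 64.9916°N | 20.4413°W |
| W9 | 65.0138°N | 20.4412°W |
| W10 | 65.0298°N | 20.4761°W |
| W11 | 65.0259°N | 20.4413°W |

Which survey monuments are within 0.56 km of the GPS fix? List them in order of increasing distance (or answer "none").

Distances from 64.9974°N, 20.4562°W:
W1: √((-0.0071·111.32)² + (-0.0019·47.04)²) = √(0.624688 + 0.007988) = 0.7954 km
W2: √((-0.0165·111.32)² + (-0.0260·47.04)²) = √(3.373761 + 1.495827) = 2.2067 km
W3: √((-0.0132·111.32)² + (-0.0279·47.04)²) = √(2.159207 + 1.722436) = 1.9702 km
W4: √((0.0243·111.32)² + (-0.0087·47.04)²) = √(7.317436 + 0.167484) = 2.7359 km
W5: √((0.0318·111.32)² + (-0.0158·47.04)²) = √(12.531430 + 0.552394) = 3.6172 km
W6: √((-0.0207·111.32)² + (-0.0245·47.04)²) = √(5.309909 + 1.328210) = 2.5765 km
W7: √((0.0227·111.32)² + (0.0138·47.04)²) = √(6.385547 + 0.421398) = 2.6090 km
W8: √((-0.0058·111.32)² + (0.0149·47.04)²) = √(0.416872 + 0.491255) = 0.9530 km
W9: √((0.0164·111.32)² + (0.0150·47.04)²) = √(3.332991 + 0.497871) = 1.9573 km
W10: √((0.0324·111.32)² + (-0.0199·47.04)²) = √(13.008775 + 0.876276) = 3.7263 km
W11: √((0.0285·111.32)² + (0.0149·47.04)²) = √(10.065518 + 0.491255) = 3.2491 km
Threshold 0.56 km: none within range.

none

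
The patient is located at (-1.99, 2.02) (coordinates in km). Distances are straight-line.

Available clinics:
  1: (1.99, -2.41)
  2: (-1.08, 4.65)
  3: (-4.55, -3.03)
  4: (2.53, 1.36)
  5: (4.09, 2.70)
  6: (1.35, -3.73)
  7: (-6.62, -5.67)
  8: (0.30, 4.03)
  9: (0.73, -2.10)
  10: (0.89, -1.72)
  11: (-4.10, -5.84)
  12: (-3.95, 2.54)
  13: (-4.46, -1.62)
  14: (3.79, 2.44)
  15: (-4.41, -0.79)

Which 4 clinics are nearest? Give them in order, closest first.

Distances from (-1.99, 2.02):
1: 5.96 km
2: 2.78 km
3: 5.66 km
4: 4.57 km
5: 6.12 km
6: 6.65 km
7: 8.98 km
8: 3.05 km
9: 4.94 km
10: 4.72 km
11: 8.14 km
12: 2.03 km
13: 4.40 km
14: 5.80 km
15: 3.71 km
Sorted: 12 (2.03 km) < 2 (2.78 km) < 8 (3.05 km) < 15 (3.71 km) < 13 (4.40 km) < 4 (4.57 km) < …

12, 2, 8, 15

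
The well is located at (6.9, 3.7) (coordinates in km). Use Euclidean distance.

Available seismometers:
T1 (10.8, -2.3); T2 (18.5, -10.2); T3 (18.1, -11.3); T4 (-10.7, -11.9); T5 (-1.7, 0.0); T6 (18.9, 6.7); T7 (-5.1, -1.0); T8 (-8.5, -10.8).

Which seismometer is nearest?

Distances from (6.9, 3.7):
T1: √((3.9)² + (-6.0)²) = √(15.210 + 36.000) = 7.2 km
T2: √((11.6)² + (-13.9)²) = √(134.560 + 193.210) = 18.1 km
T3: √((11.2)² + (-15.0)²) = √(125.440 + 225.000) = 18.7 km
T4: √((-17.6)² + (-15.6)²) = √(309.760 + 243.360) = 23.5 km
T5: √((-8.6)² + (-3.7)²) = √(73.960 + 13.690) = 9.4 km
T6: √((12.0)² + (3.0)²) = √(144.000 + 9.000) = 12.4 km
T7: √((-12.0)² + (-4.7)²) = √(144.000 + 22.090) = 12.9 km
T8: √((-15.4)² + (-14.5)²) = √(237.160 + 210.250) = 21.2 km
Minimum: T1 at 7.2 km.

T1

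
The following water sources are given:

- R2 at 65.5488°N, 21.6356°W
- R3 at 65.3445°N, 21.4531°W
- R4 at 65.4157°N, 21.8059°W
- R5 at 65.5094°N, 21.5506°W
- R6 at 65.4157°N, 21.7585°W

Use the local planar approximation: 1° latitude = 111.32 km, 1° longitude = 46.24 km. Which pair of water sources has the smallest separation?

Pairwise distances:
R4–R6: √((0.0000·111.32)² + (0.0474·46.24)²) = √(0.000000 + 4.803882) = 2.1918 km
R2–R5: √((-0.0394·111.32)² + (0.0850·46.24)²) = √(19.237066 + 15.448044) = 5.8894 km
R5–R6: √((-0.0937·111.32)² + (-0.2079·46.24)²) = √(108.799169 + 92.415460) = 14.1850 km
R4–R5: √((0.0937·111.32)² + (0.2553·46.24)²) = √(108.799169 + 139.359725) = 15.7531 km
R2–R6: √((-0.1331·111.32)² + (-0.1229·46.24)²) = √(219.534362 + 32.295307) = 15.8691 km
R3–R6: √((0.0712·111.32)² + (-0.3054·46.24)²) = √(62.821222 + 199.422298) = 16.1939 km
R2–R4: √((-0.1331·111.32)² + (-0.1703·46.24)²) = √(219.534362 + 62.010459) = 16.7793 km
R3–R4: √((0.0712·111.32)² + (-0.3528·46.24)²) = √(62.821222 + 266.129369) = 18.1370 km
R3–R5: √((0.1649·111.32)² + (-0.0975·46.24)²) = √(336.967260 + 20.325671) = 18.9022 km
R2–R3: √((-0.2043·111.32)² + (0.1825·46.24)²) = √(517.229312 + 71.213345) = 24.2578 km
Closest pair: R4–R6 at 2.1918 km.

R4 and R6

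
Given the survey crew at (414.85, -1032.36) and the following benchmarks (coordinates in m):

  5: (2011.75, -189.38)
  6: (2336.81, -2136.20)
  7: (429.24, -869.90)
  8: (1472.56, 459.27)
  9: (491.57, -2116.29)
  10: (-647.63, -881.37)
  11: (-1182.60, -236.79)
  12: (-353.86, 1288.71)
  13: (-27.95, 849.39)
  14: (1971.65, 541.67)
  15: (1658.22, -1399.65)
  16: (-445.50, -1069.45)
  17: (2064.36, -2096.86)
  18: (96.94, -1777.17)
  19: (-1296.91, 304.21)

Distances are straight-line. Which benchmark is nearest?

Distances from (414.85, -1032.36):
5: √((1596.90)² + (842.98)²) = √(2550089.6100 + 710615.2804) = 1805.74 m
6: √((1921.96)² + (-1103.84)²) = √(3693930.2416 + 1218462.7456) = 2216.39 m
7: √((14.39)² + (162.46)²) = √(207.0721 + 26393.2516) = 163.10 m
8: √((1057.71)² + (1491.63)²) = √(1118750.4441 + 2224960.0569) = 1828.58 m
9: √((76.72)² + (-1083.93)²) = √(5885.9584 + 1174904.2449) = 1086.64 m
10: √((-1062.48)² + (150.99)²) = √(1128863.7504 + 22797.9801) = 1073.16 m
11: √((-1597.45)² + (795.57)²) = √(2551846.5025 + 632931.6249) = 1784.59 m
12: √((-768.71)² + (2321.07)²) = √(590915.0641 + 5387365.9449) = 2445.05 m
13: √((-442.80)² + (1881.75)²) = √(196071.8400 + 3540983.0625) = 1933.15 m
14: √((1556.80)² + (1574.03)²) = √(2423626.2400 + 2477570.4409) = 2213.86 m
15: √((1243.37)² + (-367.29)²) = √(1545968.9569 + 134901.9441) = 1296.48 m
16: √((-860.35)² + (-37.09)²) = √(740202.1225 + 1375.6681) = 861.15 m
17: √((1649.51)² + (-1064.50)²) = √(2720883.2401 + 1133160.2500) = 1963.17 m
18: √((-317.91)² + (-744.81)²) = √(101066.7681 + 554741.9361) = 809.82 m
19: √((-1711.76)² + (1336.57)²) = √(2930122.2976 + 1786419.3649) = 2171.76 m
Minimum: 7 at 163.10 m.

7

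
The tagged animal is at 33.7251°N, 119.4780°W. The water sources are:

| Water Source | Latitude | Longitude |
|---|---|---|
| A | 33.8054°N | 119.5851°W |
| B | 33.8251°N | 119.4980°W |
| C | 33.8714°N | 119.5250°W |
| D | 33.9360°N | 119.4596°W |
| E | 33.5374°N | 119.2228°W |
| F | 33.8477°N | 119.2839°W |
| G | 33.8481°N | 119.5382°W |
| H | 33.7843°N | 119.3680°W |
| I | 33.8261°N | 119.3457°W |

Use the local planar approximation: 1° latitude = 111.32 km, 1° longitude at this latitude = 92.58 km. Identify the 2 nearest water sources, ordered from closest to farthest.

Distances from 33.7251°N, 119.4780°W:
A: √((0.0803·111.32)² + (-0.1071·92.58)²) = √(79.905649 + 98.313531) = 13.3499 km
B: √((0.1000·111.32)² + (-0.0200·92.58)²) = √(123.921424 + 3.428423) = 11.2849 km
C: √((0.1463·111.32)² + (-0.0470·92.58)²) = √(265.237574 + 18.933464) = 16.8574 km
D: √((0.2109·111.32)² + (0.0184·92.58)²) = √(551.187747 + 2.901817) = 23.5391 km
E: √((-0.1877·111.32)² + (0.2552·92.58)²) = √(436.591163 + 558.207533) = 31.5404 km
F: √((0.1226·111.32)² + (0.1941·92.58)²) = √(186.263318 + 322.912921) = 22.5649 km
G: √((0.1230·111.32)² + (-0.0602·92.58)²) = √(187.480722 + 31.061851) = 14.7832 km
H: √((0.0592·111.32)² + (0.1100·92.58)²) = √(43.429998 + 103.709782) = 12.1301 km
I: √((0.1010·111.32)² + (0.1323·92.58)²) = √(126.412245 + 150.021686) = 16.6263 km
Sorted: B (11.2849 km) < H (12.1301 km) < A (13.3499 km) < G (14.7832 km) < …

B, H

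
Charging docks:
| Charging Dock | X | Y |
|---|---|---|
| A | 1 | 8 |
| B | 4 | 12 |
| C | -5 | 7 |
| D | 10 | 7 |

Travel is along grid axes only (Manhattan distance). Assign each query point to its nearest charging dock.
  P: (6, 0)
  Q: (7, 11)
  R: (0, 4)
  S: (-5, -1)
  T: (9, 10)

P at (6, 0):
  A: 13
  B: 14
  C: 18
  D: 11
  → nearest: D (11)
Q at (7, 11):
  A: 9
  B: 4
  C: 16
  D: 7
  → nearest: B (4)
R at (0, 4):
  A: 5
  B: 12
  C: 8
  D: 13
  → nearest: A (5)
S at (-5, -1):
  A: 15
  B: 22
  C: 8
  D: 23
  → nearest: C (8)
T at (9, 10):
  A: 10
  B: 7
  C: 17
  D: 4
  → nearest: D (4)

P→D; Q→B; R→A; S→C; T→D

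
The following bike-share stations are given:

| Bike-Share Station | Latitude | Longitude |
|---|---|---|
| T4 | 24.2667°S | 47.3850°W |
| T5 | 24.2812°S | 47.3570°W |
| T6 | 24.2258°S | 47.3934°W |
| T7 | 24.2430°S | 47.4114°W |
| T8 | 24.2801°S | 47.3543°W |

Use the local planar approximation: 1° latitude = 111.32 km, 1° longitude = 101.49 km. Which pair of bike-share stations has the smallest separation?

T5 and T8

Pairwise distances:
T5–T8: 0.3001 km
T6–T7: 2.6464 km
T4–T5: 3.2682 km
T4–T8: 3.4544 km
T4–T7: 3.7602 km
T4–T6: 4.6321 km
T5–T7: 6.9689 km
T7–T8: 7.1162 km
T5–T6: 7.1889 km
T6–T8: 7.2308 km
Closest pair: T5–T8 at 0.3001 km.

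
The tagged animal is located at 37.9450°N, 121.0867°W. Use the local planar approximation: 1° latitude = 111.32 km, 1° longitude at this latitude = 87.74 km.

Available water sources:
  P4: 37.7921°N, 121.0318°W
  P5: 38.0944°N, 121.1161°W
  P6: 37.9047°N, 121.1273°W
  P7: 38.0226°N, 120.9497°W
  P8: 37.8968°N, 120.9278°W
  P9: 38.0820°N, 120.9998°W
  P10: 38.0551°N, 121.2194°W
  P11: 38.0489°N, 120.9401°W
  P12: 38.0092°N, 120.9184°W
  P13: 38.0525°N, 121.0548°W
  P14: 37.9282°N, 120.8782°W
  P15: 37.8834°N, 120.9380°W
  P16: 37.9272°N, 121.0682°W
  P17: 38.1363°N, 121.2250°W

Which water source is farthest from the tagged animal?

Distances from 37.9450°N, 121.0867°W:
P4: 17.6893 km
P5: 16.8301 km
P6: 5.7285 km
P7: 14.8024 km
P8: 14.9387 km
P9: 17.0506 km
P10: 16.9050 km
P11: 17.2981 km
P12: 16.4052 km
P13: 12.2899 km
P14: 18.3891 km
P15: 14.7392 km
P16: 2.5615 km
P17: 24.5101 km
Maximum: P17 at 24.5101 km.

P17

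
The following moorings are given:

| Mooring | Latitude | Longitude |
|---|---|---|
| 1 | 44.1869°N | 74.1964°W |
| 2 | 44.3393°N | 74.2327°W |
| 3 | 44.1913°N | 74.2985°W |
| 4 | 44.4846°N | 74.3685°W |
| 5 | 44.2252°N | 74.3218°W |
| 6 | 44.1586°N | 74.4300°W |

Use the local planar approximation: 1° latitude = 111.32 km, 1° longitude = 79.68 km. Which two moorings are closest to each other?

Pairwise distances:
1–2: 17.2100 km
1–3: 8.1501 km
1–4: 35.8650 km
1–5: 10.8635 km
1–6: 18.8780 km
2–3: 17.2895 km
2–4: 19.4604 km
2–5: 14.5511 km
2–6: 25.5300 km
3–4: 33.1231 km
3–5: 4.2057 km
3–6: 11.0922 km
4–5: 29.1152 km
4–6: 36.6197 km
5–6: 11.3708 km
Closest pair: 3–5 at 4.2057 km.

3 and 5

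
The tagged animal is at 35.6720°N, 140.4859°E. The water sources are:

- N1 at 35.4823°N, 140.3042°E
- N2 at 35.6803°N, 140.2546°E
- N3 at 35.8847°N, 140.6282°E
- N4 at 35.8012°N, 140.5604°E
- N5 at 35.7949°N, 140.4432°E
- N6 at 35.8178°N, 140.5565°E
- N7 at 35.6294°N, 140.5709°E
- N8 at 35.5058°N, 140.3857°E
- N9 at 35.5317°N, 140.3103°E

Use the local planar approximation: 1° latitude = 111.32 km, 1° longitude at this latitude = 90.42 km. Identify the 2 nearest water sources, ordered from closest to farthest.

N7, N5

Distances from 35.6720°N, 140.4859°E:
N1: √((-0.1897·111.32)² + (-0.1817·90.42)²) = √(445.944752 + 269.922359) = 26.7557 km
N2: √((0.0083·111.32)² + (-0.2313·90.42)²) = √(0.853695 + 437.401503) = 20.9345 km
N3: √((0.2127·111.32)² + (0.1423·90.42)²) = √(560.636508 + 165.553667) = 26.9479 km
N4: √((0.1292·111.32)² + (0.0745·90.42)²) = √(206.857572 + 45.377603) = 15.8819 km
N5: √((0.1229·111.32)² + (-0.0427·90.42)²) = √(187.176000 + 14.906811) = 14.2156 km
N6: √((0.1458·111.32)² + (0.0706·90.42)²) = √(263.427702 + 40.751013) = 17.4407 km
N7: √((-0.0426·111.32)² + (0.0850·90.42)²) = √(22.488764 + 59.069984) = 9.0310 km
N8: √((-0.1662·111.32)² + (-0.1002·90.42)²) = √(342.301210 + 82.085122) = 20.6006 km
N9: √((-0.1403·111.32)² + (-0.1756·90.42)²) = √(243.928046 + 252.103009) = 22.2718 km
Sorted: N7 (9.0310 km) < N5 (14.2156 km) < N4 (15.8819 km) < N6 (17.4407 km) < …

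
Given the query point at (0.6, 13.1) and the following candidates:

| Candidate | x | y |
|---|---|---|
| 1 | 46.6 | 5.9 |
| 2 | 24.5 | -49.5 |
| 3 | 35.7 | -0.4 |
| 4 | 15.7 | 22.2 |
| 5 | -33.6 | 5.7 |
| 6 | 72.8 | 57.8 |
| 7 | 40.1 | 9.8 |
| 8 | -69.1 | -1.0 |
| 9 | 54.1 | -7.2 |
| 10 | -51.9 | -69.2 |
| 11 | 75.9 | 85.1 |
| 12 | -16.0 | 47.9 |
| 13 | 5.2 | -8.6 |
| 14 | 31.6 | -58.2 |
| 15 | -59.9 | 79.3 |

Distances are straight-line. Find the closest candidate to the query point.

4

Distances from (0.6, 13.1):
1: 46.6
2: 67.0
3: 37.6
4: 17.6
5: 35.0
6: 84.9
7: 39.6
8: 71.1
9: 57.2
10: 97.6
11: 104.2
12: 38.6
13: 22.2
14: 77.7
15: 89.7
Minimum: 4 at 17.6.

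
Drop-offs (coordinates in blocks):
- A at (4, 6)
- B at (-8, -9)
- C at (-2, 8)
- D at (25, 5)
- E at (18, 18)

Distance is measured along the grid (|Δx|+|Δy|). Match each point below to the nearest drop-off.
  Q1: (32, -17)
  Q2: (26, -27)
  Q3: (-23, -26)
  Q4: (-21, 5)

Q1 at (32, -17):
  A: |-28| + |23| = 28 + 23 = 51 blocks
  B: |-40| + |8| = 40 + 8 = 48 blocks
  C: |-34| + |25| = 34 + 25 = 59 blocks
  D: |-7| + |22| = 7 + 22 = 29 blocks
  E: |-14| + |35| = 14 + 35 = 49 blocks
  → nearest: D (29 blocks)
Q2 at (26, -27):
  A: |-22| + |33| = 22 + 33 = 55 blocks
  B: |-34| + |18| = 34 + 18 = 52 blocks
  C: |-28| + |35| = 28 + 35 = 63 blocks
  D: |-1| + |32| = 1 + 32 = 33 blocks
  E: |-8| + |45| = 8 + 45 = 53 blocks
  → nearest: D (33 blocks)
Q3 at (-23, -26):
  A: |27| + |32| = 27 + 32 = 59 blocks
  B: |15| + |17| = 15 + 17 = 32 blocks
  C: |21| + |34| = 21 + 34 = 55 blocks
  D: |48| + |31| = 48 + 31 = 79 blocks
  E: |41| + |44| = 41 + 44 = 85 blocks
  → nearest: B (32 blocks)
Q4 at (-21, 5):
  A: |25| + |1| = 25 + 1 = 26 blocks
  B: |13| + |-14| = 13 + 14 = 27 blocks
  C: |19| + |3| = 19 + 3 = 22 blocks
  D: |46| + |0| = 46 + 0 = 46 blocks
  E: |39| + |13| = 39 + 13 = 52 blocks
  → nearest: C (22 blocks)

Q1→D; Q2→D; Q3→B; Q4→C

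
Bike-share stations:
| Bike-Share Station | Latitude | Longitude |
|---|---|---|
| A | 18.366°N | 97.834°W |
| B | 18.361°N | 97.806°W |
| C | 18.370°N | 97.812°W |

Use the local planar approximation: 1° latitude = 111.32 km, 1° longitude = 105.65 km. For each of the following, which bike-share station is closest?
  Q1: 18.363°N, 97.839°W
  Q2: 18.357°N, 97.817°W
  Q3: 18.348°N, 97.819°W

Q1→A; Q2→B; Q3→B

Q1 at 18.363°N, 97.839°W:
  A: √((0.003·111.32)² + (0.005·105.65)²) = √(0.11153 + 0.27905) = 0.625 km
  B: √((-0.002·111.32)² + (0.033·105.65)²) = √(0.04957 + 12.15533) = 3.494 km
  C: √((0.007·111.32)² + (0.027·105.65)²) = √(0.60721 + 8.13704) = 2.957 km
  → nearest: A (0.625 km)
Q2 at 18.357°N, 97.817°W:
  A: √((0.009·111.32)² + (-0.017·105.65)²) = √(1.00376 + 3.22580) = 2.057 km
  B: √((0.004·111.32)² + (0.011·105.65)²) = √(0.19827 + 1.35059) = 1.245 km
  C: √((0.013·111.32)² + (0.005·105.65)²) = √(2.09427 + 0.27905) = 1.541 km
  → nearest: B (1.245 km)
Q3 at 18.348°N, 97.819°W:
  A: √((0.018·111.32)² + (-0.015·105.65)²) = √(4.01505 + 2.51143) = 2.555 km
  B: √((0.013·111.32)² + (0.013·105.65)²) = √(2.09427 + 1.88636) = 1.995 km
  C: √((0.022·111.32)² + (0.007·105.65)²) = √(5.99780 + 0.54693) = 2.558 km
  → nearest: B (1.995 km)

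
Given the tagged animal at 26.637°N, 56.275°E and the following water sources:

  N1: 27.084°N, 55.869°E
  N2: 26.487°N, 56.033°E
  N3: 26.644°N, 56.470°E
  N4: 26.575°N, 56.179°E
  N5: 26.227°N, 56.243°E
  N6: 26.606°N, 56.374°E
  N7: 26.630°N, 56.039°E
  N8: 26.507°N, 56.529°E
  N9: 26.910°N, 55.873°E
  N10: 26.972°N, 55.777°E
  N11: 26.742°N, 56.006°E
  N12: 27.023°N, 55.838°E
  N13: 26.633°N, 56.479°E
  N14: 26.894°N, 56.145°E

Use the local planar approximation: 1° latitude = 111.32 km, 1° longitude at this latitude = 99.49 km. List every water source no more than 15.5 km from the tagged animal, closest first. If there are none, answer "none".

Distances from 26.637°N, 56.275°E:
N1: √((0.447·111.32)² + (-0.406·99.49)²) = √(2476.06158 + 1631.58960) = 64.091 km
N2: √((-0.150·111.32)² + (-0.242·99.49)²) = √(278.82320 + 579.68170) = 29.300 km
N3: √((0.007·111.32)² + (0.195·99.49)²) = √(0.60721 + 376.38134) = 19.416 km
N4: √((-0.062·111.32)² + (-0.096·99.49)²) = √(47.63540 + 91.22237) = 11.784 km
N5: √((-0.410·111.32)² + (-0.032·99.49)²) = √(2083.11914 + 10.13582) = 45.752 km
N6: √((-0.031·111.32)² + (0.099·99.49)²) = √(11.90885 + 97.01285) = 10.437 km
N7: √((-0.007·111.32)² + (-0.236·99.49)²) = √(0.60721 + 551.29349) = 23.493 km
N8: √((-0.130·111.32)² + (0.254·99.49)²) = √(209.42721 + 638.59615) = 29.121 km
N9: √((0.273·111.32)² + (-0.402·99.49)²) = √(923.57398 + 1599.59843) = 50.231 km
N10: √((0.335·111.32)² + (-0.498·99.49)²) = √(1390.70818 + 2454.80810) = 62.012 km
N11: √((0.105·111.32)² + (-0.269·99.49)²) = √(136.62337 + 716.24800) = 29.204 km
N12: √((0.386·111.32)² + (-0.437·99.49)²) = √(1846.37965 + 1890.26083) = 61.128 km
N13: √((-0.004·111.32)² + (0.204·99.49)²) = √(0.19827 + 411.92599) = 20.301 km
N14: √((0.257·111.32)² + (-0.130·99.49)²) = √(818.48861 + 167.28060) = 31.397 km
Threshold 15.5 km: N6 (10.437 km), N4 (11.784 km) are within range.

N6, N4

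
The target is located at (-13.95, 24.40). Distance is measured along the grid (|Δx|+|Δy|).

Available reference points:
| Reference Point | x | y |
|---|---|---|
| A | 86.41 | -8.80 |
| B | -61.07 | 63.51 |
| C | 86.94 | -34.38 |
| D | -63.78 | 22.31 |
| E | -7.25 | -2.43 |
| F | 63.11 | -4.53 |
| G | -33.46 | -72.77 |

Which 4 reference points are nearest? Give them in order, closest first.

E, D, B, F

Distances from (-13.95, 24.40):
A: |100.36| + |-33.20| = 100.36 + 33.20 = 133.56
B: |-47.12| + |39.11| = 47.12 + 39.11 = 86.23
C: |100.89| + |-58.78| = 100.89 + 58.78 = 159.67
D: |-49.83| + |-2.09| = 49.83 + 2.09 = 51.92
E: |6.70| + |-26.83| = 6.70 + 26.83 = 33.53
F: |77.06| + |-28.93| = 77.06 + 28.93 = 105.99
G: |-19.51| + |-97.17| = 19.51 + 97.17 = 116.68
Sorted: E (33.53) < D (51.92) < B (86.23) < F (105.99) < G (116.68) < A (133.56) < …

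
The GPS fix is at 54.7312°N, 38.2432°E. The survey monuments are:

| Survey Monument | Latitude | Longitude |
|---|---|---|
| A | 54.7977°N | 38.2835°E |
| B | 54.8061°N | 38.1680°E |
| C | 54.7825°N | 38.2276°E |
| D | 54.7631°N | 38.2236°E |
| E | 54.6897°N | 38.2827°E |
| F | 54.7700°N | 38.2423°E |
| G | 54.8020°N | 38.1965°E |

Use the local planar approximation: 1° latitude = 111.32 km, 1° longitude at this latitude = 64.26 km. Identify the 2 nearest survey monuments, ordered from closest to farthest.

Distances from 54.7312°N, 38.2432°E:
A: 7.8427 km
B: 9.6370 km
C: 5.7980 km
D: 3.7679 km
E: 5.2712 km
F: 4.3196 km
G: 8.4334 km
Sorted: D (3.7679 km) < F (4.3196 km) < E (5.2712 km) < C (5.7980 km) < …

D, F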